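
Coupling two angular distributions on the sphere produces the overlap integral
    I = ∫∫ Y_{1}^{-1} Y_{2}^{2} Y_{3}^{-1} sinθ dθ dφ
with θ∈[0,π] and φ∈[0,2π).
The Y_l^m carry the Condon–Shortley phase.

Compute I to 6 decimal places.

Rules hold: Σm=0, L=6 even, 1≤3≤3.
N = 3·5·7 = 105
Δ = 0!·2!·4!/7! = 1/105
Racah Σ t=0..0: t=0:+1/4 = 1/4
⇒ 3j(1 2 3; 0 0 0)² = 3/35, sgn -1
Racah Σ t=0..0: t=0:+1/48 = 1/48
⇒ 3j(1 2 3; -1 2 -1)² = 1/105, sgn +1
4πI² = N·(3j₀)²·(3jₘ)² = 3/35
I = -1·√(0.0857143/4π) = -0.08258890

-0.082589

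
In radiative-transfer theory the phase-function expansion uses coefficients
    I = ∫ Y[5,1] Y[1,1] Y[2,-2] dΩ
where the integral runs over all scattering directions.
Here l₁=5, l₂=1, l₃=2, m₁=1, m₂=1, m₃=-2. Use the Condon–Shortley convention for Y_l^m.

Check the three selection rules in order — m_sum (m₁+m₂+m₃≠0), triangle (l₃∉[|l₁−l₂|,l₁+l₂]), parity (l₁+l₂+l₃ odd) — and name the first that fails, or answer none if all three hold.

Σmᵢ = 0  ✓
l₃∈[|l₁−l₂|,l₁+l₂]=[4,6], have l₃=2  ✗
Σlᵢ = 8 ⇒ even

triangle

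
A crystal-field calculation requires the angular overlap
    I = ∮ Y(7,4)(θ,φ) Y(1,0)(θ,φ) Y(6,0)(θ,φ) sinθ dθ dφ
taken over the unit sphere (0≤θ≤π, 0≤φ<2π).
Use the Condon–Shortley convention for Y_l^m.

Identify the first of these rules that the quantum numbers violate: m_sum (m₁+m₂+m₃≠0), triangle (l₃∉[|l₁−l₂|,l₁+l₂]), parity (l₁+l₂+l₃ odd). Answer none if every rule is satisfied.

m_sum

azimuthal sum: 4 + 0 + 0 = 4  ✗
6 ≤ 6 ≤ 8 (triangle on l)
L = 7 + 1 + 6 = 14 (even)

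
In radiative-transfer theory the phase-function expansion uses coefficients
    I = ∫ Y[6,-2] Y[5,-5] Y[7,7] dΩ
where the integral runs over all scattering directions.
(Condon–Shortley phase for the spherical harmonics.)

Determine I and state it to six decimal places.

m-sum 0 ✓  L=18 even ✓  1≤7≤11 ✓
Π(2lᵢ+1) = 13×11×15 = 2145
triangle coeff Δ(6,5,7) = 1/174594420
Σ_t [0,4]: t=0:+1/4147200 t=1:−1/207360 t=2:+1/82944 t=3:−1/207360 t=4:+1/4147200 = 1/345600
(3j)²=420/46189 [(6 5 7; 0 0 0)], sign=-1
Σ_t [0,0]: t=0:+1/696729600 = 1/696729600
(3j)²=7/1938 [(6 5 7; -2 -5 7)], sign=+1
⇒ 4πI² = 7350/104329
I = (-1)√(7350/104329/(4π)) = -0.07487489

-0.074875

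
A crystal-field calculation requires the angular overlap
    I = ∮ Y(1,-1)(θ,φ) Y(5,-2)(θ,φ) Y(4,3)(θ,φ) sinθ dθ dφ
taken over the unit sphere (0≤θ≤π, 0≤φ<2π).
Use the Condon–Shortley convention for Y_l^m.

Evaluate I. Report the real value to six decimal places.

0.085055

Rules hold: Σm=0, L=10 even, 4≤4≤6.
N = 3·11·9 = 297
Δ = 2!·0!·8!/11! = 1/495
Racah Σ t=1..1: t=1:−1/576 = -1/576
⇒ 3j(1 5 4; 0 0 0)² = 5/99, sgn -1
Racah Σ t=2..2: t=2:+1/10080 = 1/10080
⇒ 3j(1 5 4; -1 -2 3)² = 1/165, sgn -1
4πI² = N·(3j₀)²·(3jₘ)² = 1/11
I = +1·√(0.0909091/4π) = 0.08505478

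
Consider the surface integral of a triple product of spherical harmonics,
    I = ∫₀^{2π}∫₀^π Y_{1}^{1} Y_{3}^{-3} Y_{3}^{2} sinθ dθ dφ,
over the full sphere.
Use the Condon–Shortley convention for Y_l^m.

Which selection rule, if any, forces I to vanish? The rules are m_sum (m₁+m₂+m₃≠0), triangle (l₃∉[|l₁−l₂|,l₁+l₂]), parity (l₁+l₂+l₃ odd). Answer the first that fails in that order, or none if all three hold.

azimuthal sum: 1 − 3 + 2 = 0  ✓
2 ≤ 3 ≤ 4 (triangle on l)  ✓
L = 1 + 3 + 3 = 7 (odd)  ✗

parity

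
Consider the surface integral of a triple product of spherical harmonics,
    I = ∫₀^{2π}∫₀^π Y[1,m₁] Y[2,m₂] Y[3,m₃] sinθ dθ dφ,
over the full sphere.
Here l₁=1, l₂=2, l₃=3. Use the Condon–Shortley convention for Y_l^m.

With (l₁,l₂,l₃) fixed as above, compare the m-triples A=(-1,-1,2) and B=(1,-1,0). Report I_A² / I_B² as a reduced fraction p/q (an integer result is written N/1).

10/3

Shared (l₁,l₂,l₃)=(1,2,3): N and (l;000)² cancel in I_A²/I_B².
A: Δ = 0!·2!·4!/7! = 1/105; Racah Σ t=0..0: t=0:+1/12 = 1/12; ⇒ 3j(1 2 3; -1 -1 2)² = 2/21, sgn -1
B: Δ = 0!·2!·4!/7! = 1/105; Racah Σ t=0..0: t=0:+1/12 = 1/12; ⇒ 3j(1 2 3; 1 -1 0)² = 1/35, sgn -1
I_A²/I_B² = (2/21)/(1/35) = 10/3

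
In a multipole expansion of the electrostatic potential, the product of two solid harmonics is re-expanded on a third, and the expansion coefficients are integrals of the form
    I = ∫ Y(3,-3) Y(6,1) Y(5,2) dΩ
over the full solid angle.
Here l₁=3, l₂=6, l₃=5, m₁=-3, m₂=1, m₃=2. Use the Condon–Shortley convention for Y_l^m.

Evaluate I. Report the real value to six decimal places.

Checks pass: Σm=0; 14 even; l₃=5∈[3,9].
(2·3+1)(2·6+1)(2·5+1) = 1001
Δ: 4! 2! 8! / 15! → 1/675675
sum: t=1:−1/8640 t=2:+1/2304 t=3:−1/8640 = 7/34560
3j²(3 6 5; 0 0 0) = Δ·Π!·Σ² = 7/429  (sign -1)
sum: t=4:+1/34560 = 1/34560
3j²(3 6 5; -3 1 2) = Δ·Π!·Σ² = 7/429  (sign -1)
combine: 4πI² = 1001·7/429·7/429 = 343/1287
take √, sign +1: I = 0.14563067

0.145631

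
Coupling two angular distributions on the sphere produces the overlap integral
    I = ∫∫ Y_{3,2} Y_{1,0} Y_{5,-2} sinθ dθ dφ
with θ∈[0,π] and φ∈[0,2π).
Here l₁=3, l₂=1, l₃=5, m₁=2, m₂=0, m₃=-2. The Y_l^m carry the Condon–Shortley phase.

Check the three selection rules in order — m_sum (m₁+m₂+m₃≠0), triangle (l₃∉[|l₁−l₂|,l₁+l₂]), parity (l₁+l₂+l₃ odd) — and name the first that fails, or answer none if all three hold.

Σmᵢ = 0  ✓
l₃∈[|l₁−l₂|,l₁+l₂]=[2,4], have l₃=5  ✗
Σlᵢ = 9 ⇒ odd

triangle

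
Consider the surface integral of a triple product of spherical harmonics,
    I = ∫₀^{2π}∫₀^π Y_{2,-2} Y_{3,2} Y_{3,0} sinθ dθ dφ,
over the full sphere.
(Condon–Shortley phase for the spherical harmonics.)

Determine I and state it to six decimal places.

m-sum 0 ✓  L=8 even ✓  1≤3≤5 ✓
Π(2lᵢ+1) = 5×7×7 = 245
triangle coeff Δ(2,3,3) = 1/3780
Σ_t [0,2]: t=0:+1/24 t=1:−1/4 t=2:+1/24 = -1/6
(3j)²=4/105 [(2 3 3; 0 0 0)], sign=+1
Σ_t [2,2]: t=2:+1/24 = 1/24
(3j)²=1/21 [(2 3 3; -2 2 0)], sign=-1
⇒ 4πI² = 4/9
I = (-1)√(4/9/(4π)) = -0.18806319

-0.188063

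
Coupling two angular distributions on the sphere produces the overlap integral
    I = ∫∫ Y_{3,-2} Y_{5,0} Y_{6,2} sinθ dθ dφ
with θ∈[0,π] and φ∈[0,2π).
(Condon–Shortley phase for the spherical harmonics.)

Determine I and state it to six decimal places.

Checks pass: Σm=0; 14 even; l₃=6∈[2,8].
(2·3+1)(2·5+1)(2·6+1) = 1001
Δ: 2! 4! 8! / 15! → 1/675675
sum: t=0:+1/8640 t=1:−1/2304 t=2:+1/8640 = -7/34560
3j²(3 5 6; 0 0 0) = Δ·Π!·Σ² = 7/429  (sign -1)
sum: t=1:−1/13824 t=2:+1/8640 = 1/23040
3j²(3 5 6; -2 0 2) = Δ·Π!·Σ² = 2/429  (sign +1)
combine: 4πI² = 1001·7/429·2/429 = 98/1287
take √, sign -1: I = -0.07784287

-0.077843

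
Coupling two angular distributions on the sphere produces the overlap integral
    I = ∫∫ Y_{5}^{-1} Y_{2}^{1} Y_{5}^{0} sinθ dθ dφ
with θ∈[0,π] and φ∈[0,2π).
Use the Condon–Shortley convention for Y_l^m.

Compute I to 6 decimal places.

Rules hold: Σm=0, L=12 even, 3≤5≤7.
N = 11·5·11 = 605
Δ = 2!·8!·2!/13! = 1/38610
Racah Σ t=0..2: t=0:+1/2880 t=1:−1/576 t=2:+1/2880 = -1/960
⇒ 3j(5 2 5; 0 0 0)² = 10/429, sgn +1
Racah Σ t=1..2: t=1:−1/1440 t=2:+1/1152 = 1/5760
⇒ 3j(5 2 5; -1 1 0)² = 1/858, sgn -1
4πI² = N·(3j₀)²·(3jₘ)² = 25/1521
I = -1·√(0.0164366/4π) = -0.03616600

-0.036166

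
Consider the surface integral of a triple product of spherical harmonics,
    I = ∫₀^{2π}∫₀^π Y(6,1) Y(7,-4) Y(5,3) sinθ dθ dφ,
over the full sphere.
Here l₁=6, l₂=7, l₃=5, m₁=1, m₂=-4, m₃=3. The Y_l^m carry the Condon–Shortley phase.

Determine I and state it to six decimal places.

Rules hold: Σm=0, L=18 even, 1≤5≤13.
N = 13·15·11 = 2145
Δ = 8!·4!·6!/19! = 1/174594420
Racah Σ t=2..6: t=2:+1/4147200 t=3:−1/207360 t=4:+1/82944 t=5:−1/207360 t=6:+1/4147200 = 1/345600
⇒ 3j(6 7 5; 0 0 0)² = 420/46189, sgn -1
Racah Σ t=1..3: t=1:−1/5806080 t=2:+1/1036800 t=3:−1/2073600 = 1/3225600
⇒ 3j(6 7 5; 1 -4 3)² = 27/4199, sgn +1
4πI² = N·(3j₀)²·(3jₘ)² = 170100/1356277
I = -1·√(0.125417/4π) = -0.09990173

-0.099902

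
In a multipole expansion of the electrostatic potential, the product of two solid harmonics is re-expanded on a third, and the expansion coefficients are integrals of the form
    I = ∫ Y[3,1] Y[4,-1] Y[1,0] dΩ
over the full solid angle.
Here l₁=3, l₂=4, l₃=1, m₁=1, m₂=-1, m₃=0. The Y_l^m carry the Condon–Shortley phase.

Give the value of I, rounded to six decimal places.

Checks pass: Σm=0; 8 even; l₃=1∈[1,7].
(2·3+1)(2·4+1)(2·1+1) = 189
Δ: 6! 0! 2! / 9! → 1/252
sum: t=3:−1/36 = -1/36
3j²(3 4 1; 0 0 0) = Δ·Π!·Σ² = 4/63  (sign +1)
sum: t=2:+1/48 = 1/48
3j²(3 4 1; 1 -1 0) = Δ·Π!·Σ² = 5/84  (sign -1)
combine: 4πI² = 189·4/63·5/84 = 5/7
take √, sign -1: I = -0.23841361

-0.238414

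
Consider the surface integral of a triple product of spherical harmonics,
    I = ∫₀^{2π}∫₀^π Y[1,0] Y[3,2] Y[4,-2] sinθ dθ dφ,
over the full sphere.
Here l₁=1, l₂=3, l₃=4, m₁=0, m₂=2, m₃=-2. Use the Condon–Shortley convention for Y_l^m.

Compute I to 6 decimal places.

0.213244

Checks pass: Σm=0; 8 even; l₃=4∈[2,4].
(2·1+1)(2·3+1)(2·4+1) = 189
Δ: 0! 2! 6! / 9! → 1/252
sum: t=0:+1/36 = 1/36
3j²(1 3 4; 0 0 0) = Δ·Π!·Σ² = 4/63  (sign +1)
sum: t=0:+1/120 = 1/120
3j²(1 3 4; 0 2 -2) = Δ·Π!·Σ² = 1/21  (sign +1)
combine: 4πI² = 189·4/63·1/21 = 4/7
take √, sign +1: I = 0.21324362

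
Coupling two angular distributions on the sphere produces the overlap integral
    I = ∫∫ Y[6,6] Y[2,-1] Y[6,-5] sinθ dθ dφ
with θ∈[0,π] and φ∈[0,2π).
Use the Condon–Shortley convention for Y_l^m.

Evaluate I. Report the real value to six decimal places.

m-sum 0 ✓  L=14 even ✓  4≤6≤8 ✓
Π(2lᵢ+1) = 13×5×13 = 845
triangle coeff Δ(6,2,6) = 1/90090
Σ_t [0,2]: t=0:+1/69120 t=1:−1/14400 t=2:+1/69120 = -7/172800
(3j)²=14/715 [(6 2 6; 0 0 0)], sign=-1
Σ_t [0,0]: t=0:+1/7257600 = 1/7257600
(3j)²=11/455 [(6 2 6; 6 -1 -5)], sign=-1
⇒ 4πI² = 2/5
I = (+1)√(2/5/(4π)) = 0.17841241

0.178412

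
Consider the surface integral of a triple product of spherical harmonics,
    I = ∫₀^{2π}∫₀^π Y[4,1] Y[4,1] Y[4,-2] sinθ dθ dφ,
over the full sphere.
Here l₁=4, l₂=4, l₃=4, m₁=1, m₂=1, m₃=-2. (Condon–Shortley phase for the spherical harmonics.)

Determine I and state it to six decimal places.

m-sum 0 ✓  L=12 even ✓  0≤4≤8 ✓
Π(2lᵢ+1) = 9×9×9 = 729
triangle coeff Δ(4,4,4) = 1/450450
Σ_t [0,4]: t=0:+1/13824 t=1:−1/216 t=2:+1/64 t=3:−1/216 t=4:+1/13824 = 5/768
(3j)²=18/1001 [(4 4 4; 0 0 0)], sign=+1
Σ_t [1,3]: t=1:−1/576 t=2:+1/144 t=3:−1/576 = 1/288
(3j)²=20/1001 [(4 4 4; 1 1 -2)], sign=+1
⇒ 4πI² = 262440/1002001
I = (+1)√(262440/1002001/(4π)) = 0.14436968

0.144370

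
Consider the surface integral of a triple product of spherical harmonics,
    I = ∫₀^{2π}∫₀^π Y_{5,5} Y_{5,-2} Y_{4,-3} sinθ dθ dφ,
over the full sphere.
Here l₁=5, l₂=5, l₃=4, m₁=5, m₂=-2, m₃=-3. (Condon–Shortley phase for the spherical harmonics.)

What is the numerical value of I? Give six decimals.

0.140629

m-sum 0 ✓  L=14 even ✓  0≤4≤10 ✓
Π(2lᵢ+1) = 11×11×9 = 1089
triangle coeff Δ(5,5,4) = 1/3153150
Σ_t [1,5]: t=1:−1/69120 t=2:+1/1728 t=3:−1/576 t=4:+1/1728 t=5:−1/69120 = -7/11520
(3j)²=2/143 [(5 5 4; 0 0 0)], sign=-1
Σ_t [0,0]: t=0:+1/103680 = 1/103680
(3j)²=7/429 [(5 5 4; 5 -2 -3)], sign=-1
⇒ 4πI² = 42/169
I = (+1)√(42/169/(4π)) = 0.14062948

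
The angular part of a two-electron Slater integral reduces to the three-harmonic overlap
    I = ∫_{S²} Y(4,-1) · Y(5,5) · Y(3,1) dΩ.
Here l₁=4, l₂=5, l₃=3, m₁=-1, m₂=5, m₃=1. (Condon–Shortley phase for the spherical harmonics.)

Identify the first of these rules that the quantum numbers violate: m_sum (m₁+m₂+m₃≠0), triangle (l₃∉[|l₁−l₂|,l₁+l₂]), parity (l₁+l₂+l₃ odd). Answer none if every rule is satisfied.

m_sum

Σmᵢ = 5  ✗
l₃∈[|l₁−l₂|,l₁+l₂]=[1,9], have l₃=3
Σlᵢ = 12 ⇒ even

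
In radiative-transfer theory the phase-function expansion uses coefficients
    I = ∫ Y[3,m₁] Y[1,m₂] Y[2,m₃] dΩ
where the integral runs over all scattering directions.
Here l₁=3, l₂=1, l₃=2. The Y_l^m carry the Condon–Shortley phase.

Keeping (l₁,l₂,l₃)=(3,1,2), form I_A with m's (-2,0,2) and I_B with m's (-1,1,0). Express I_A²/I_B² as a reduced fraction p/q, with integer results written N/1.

5/6

Same 3,1,2: normalisation and zero-m 3j drop out of the ratio.
A: Δ: 2! 4! 0! / 7! → 1/105; sum: t=1:−1/24 = -1/24; 3j²(3 1 2; -2 0 2) = Δ·Π!·Σ² = 1/21  (sign -1)
B: Δ: 2! 4! 0! / 7! → 1/105; sum: t=2:+1/8 = 1/8; 3j²(3 1 2; -1 1 0) = Δ·Π!·Σ² = 2/35  (sign +1)
I_A²/I_B² = (1/21)/(2/35) = 5/6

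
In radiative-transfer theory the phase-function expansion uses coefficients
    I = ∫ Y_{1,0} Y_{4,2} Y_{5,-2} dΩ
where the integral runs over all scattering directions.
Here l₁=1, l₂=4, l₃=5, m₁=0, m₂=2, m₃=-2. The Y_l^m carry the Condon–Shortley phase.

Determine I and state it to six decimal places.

m-sum 0 ✓  L=10 even ✓  3≤5≤5 ✓
Π(2lᵢ+1) = 3×9×11 = 297
triangle coeff Δ(1,4,5) = 1/495
Σ_t [0,0]: t=0:+1/576 = 1/576
(3j)²=5/99 [(1 4 5; 0 0 0)], sign=-1
Σ_t [0,0]: t=0:+1/1440 = 1/1440
(3j)²=7/165 [(1 4 5; 0 2 -2)], sign=-1
⇒ 4πI² = 7/11
I = (+1)√(7/11/(4π)) = 0.22503380

0.225034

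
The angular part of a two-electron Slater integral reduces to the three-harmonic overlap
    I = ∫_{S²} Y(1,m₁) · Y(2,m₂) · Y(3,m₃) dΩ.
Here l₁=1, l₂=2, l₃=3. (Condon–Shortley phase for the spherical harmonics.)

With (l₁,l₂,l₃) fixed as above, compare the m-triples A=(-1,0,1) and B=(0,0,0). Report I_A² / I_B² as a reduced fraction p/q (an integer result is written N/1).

2/3

Same 1,2,3: normalisation and zero-m 3j drop out of the ratio.
A: Δ: 0! 2! 4! / 7! → 1/105; sum: t=0:+1/8 = 1/8; 3j²(1 2 3; -1 0 1) = Δ·Π!·Σ² = 2/35  (sign +1)
B: Δ: 0! 2! 4! / 7! → 1/105; sum: t=0:+1/4 = 1/4; 3j²(1 2 3; 0 0 0) = Δ·Π!·Σ² = 3/35  (sign -1)
I_A²/I_B² = (2/35)/(3/35) = 2/3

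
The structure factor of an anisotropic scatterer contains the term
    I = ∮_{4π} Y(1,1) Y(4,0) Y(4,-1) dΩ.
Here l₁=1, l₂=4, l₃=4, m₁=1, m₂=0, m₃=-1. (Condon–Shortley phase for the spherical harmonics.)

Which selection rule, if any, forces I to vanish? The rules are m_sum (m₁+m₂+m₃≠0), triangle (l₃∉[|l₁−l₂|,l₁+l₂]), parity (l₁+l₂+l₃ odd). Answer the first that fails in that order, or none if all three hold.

Σmᵢ = 0  ✓
l₃∈[|l₁−l₂|,l₁+l₂]=[3,5], have l₃=4  ✓
Σlᵢ = 9 ⇒ odd  ✗

parity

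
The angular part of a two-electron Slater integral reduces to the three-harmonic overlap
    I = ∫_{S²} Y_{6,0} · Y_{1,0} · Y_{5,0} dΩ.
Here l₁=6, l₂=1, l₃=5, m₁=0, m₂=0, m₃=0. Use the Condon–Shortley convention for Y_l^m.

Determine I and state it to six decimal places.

0.245154

Checks pass: Σm=0; 12 even; l₃=5∈[5,7].
(2·6+1)(2·1+1)(2·5+1) = 429
Δ: 2! 10! 0! / 13! → 1/858
sum: t=1:−1/14400 = -1/14400
3j²(6 1 5; 0 0 0) = Δ·Π!·Σ² = 6/143  (sign +1)
(m-triple is (0,0,0) — same symbol as above.)
combine: 4πI² = 429·6/143·6/143 = 108/143
take √, sign +1: I = 0.24515397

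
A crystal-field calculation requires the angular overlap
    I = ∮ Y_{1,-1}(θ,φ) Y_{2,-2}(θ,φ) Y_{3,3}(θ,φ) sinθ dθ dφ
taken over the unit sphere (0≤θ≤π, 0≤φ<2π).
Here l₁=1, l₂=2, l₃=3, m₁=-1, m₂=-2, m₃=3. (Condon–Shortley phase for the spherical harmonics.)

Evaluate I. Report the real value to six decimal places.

m-sum 0 ✓  L=6 even ✓  1≤3≤3 ✓
Π(2lᵢ+1) = 3×5×7 = 105
triangle coeff Δ(1,2,3) = 1/105
Σ_t [0,0]: t=0:+1/4 = 1/4
(3j)²=3/35 [(1 2 3; 0 0 0)], sign=-1
Σ_t [0,0]: t=0:+1/48 = 1/48
(3j)²=1/7 [(1 2 3; -1 -2 3)], sign=+1
⇒ 4πI² = 9/7
I = (-1)√(9/7/(4π)) = -0.31986543

-0.319865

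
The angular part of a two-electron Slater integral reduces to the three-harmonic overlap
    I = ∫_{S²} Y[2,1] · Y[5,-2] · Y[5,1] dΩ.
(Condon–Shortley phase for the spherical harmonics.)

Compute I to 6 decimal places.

Checks pass: Σm=0; 12 even; l₃=5∈[3,7].
(2·2+1)(2·5+1)(2·5+1) = 605
Δ: 2! 2! 8! / 13! → 1/38610
sum: t=0:+1/2880 t=1:−1/576 t=2:+1/2880 = -1/960
3j²(2 5 5; 0 0 0) = Δ·Π!·Σ² = 10/429  (sign +1)
sum: t=0:+1/1440 t=1:−1/2880 = 1/2880
3j²(2 5 5; 1 -2 1) = Δ·Π!·Σ² = 7/715  (sign +1)
combine: 4πI² = 605·10/429·7/715 = 70/507
take √, sign +1: I = 0.10481902

0.104819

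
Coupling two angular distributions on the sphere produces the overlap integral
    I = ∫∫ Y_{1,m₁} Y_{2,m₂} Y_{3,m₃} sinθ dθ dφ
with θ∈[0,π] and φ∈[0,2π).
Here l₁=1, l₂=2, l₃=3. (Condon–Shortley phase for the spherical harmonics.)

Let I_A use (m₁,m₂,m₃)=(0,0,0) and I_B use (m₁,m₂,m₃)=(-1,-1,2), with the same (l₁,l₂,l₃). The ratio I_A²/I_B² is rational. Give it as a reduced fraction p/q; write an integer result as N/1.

9/10

l's match ⇒ only the (l;m) 3-j factors differ between A and B.
A: triangle coeff Δ(1,2,3) = 1/105; Σ_t [0,0]: t=0:+1/4 = 1/4; (3j)²=3/35 [(1 2 3; 0 0 0)], sign=-1
B: triangle coeff Δ(1,2,3) = 1/105; Σ_t [0,0]: t=0:+1/12 = 1/12; (3j)²=2/21 [(1 2 3; -1 -1 2)], sign=-1
I_A²/I_B² = (3/35)/(2/21) = 9/10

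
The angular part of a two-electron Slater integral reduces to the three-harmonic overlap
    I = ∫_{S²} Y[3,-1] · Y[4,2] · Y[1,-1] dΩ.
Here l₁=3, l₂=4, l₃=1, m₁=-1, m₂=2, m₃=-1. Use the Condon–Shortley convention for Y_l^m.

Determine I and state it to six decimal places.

0.238414

m-sum 0 ✓  L=8 even ✓  1≤1≤7 ✓
Π(2lᵢ+1) = 7×9×3 = 189
triangle coeff Δ(3,4,1) = 1/252
Σ_t [3,3]: t=3:−1/36 = -1/36
(3j)²=4/63 [(3 4 1; 0 0 0)], sign=+1
Σ_t [4,4]: t=4:+1/96 = 1/96
(3j)²=5/84 [(3 4 1; -1 2 -1)], sign=+1
⇒ 4πI² = 5/7
I = (+1)√(5/7/(4π)) = 0.23841361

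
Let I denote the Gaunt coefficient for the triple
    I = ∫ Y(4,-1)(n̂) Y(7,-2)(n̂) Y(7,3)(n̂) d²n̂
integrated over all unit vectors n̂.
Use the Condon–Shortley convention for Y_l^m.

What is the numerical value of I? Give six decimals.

m-sum 0 ✓  L=18 even ✓  3≤7≤11 ✓
Π(2lᵢ+1) = 9×15×15 = 2025
triangle coeff Δ(4,7,7) = 1/58198140
Σ_t [0,4]: t=0:+1/17418240 t=1:−1/622080 t=2:+1/230400 t=3:−1/622080 t=4:+1/17418240 = 1/806400
(3j)²=2268/230945 [(4 7 7; 0 0 0)], sign=-1
Σ_t [1,4]: t=1:−1/2488320 t=2:+1/725760 t=3:−1/1935360 t=4:+1/52254720 = 5/10450944
(3j)²=31250/2909907 [(4 7 7; -1 -2 3)], sign=+1
⇒ 4πI² = 455625000/2133423721
I = (-1)√(455625000/2133423721/(4π)) = -0.13036478

-0.130365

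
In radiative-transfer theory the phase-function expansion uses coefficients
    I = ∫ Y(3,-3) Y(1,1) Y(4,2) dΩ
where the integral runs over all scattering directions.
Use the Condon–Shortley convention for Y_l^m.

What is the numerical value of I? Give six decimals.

0.061558

Checks pass: Σm=0; 8 even; l₃=4∈[2,4].
(2·3+1)(2·1+1)(2·4+1) = 189
Δ: 0! 6! 2! / 9! → 1/252
sum: t=0:+1/36 = 1/36
3j²(3 1 4; 0 0 0) = Δ·Π!·Σ² = 4/63  (sign +1)
sum: t=0:+1/1440 = 1/1440
3j²(3 1 4; -3 1 2) = Δ·Π!·Σ² = 1/252  (sign +1)
combine: 4πI² = 189·4/63·1/252 = 1/21
take √, sign +1: I = 0.06155813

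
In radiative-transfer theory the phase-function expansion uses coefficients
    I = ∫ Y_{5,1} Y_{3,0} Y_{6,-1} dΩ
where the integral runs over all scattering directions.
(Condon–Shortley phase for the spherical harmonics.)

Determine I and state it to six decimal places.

m-sum 0 ✓  L=14 even ✓  2≤6≤8 ✓
Π(2lᵢ+1) = 11×7×13 = 1001
triangle coeff Δ(5,3,6) = 1/675675
Σ_t [0,2]: t=0:+1/8640 t=1:−1/2304 t=2:+1/8640 = -7/34560
(3j)²=7/429 [(5 3 6; 0 0 0)], sign=-1
Σ_t [0,2]: t=0:+1/6912 t=1:−1/2880 t=2:+1/17280 = -1/6912
(3j)²=5/429 [(5 3 6; 1 0 -1)], sign=+1
⇒ 4πI² = 245/1287
I = (-1)√(245/1287/(4π)) = -0.12308038

-0.123080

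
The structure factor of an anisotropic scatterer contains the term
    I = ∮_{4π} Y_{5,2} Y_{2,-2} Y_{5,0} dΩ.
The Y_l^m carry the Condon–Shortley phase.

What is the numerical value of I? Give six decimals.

-0.191372

Rules hold: Σm=0, L=12 even, 3≤5≤7.
N = 11·5·11 = 605
Δ = 2!·8!·2!/13! = 1/38610
Racah Σ t=0..2: t=0:+1/2880 t=1:−1/576 t=2:+1/2880 = -1/960
⇒ 3j(5 2 5; 0 0 0)² = 10/429, sgn +1
Racah Σ t=0..0: t=0:+1/2880 = 1/2880
⇒ 3j(5 2 5; 2 -2 0)² = 14/429, sgn -1
4πI² = N·(3j₀)²·(3jₘ)² = 700/1521
I = -1·√(0.460224/4π) = -0.19137248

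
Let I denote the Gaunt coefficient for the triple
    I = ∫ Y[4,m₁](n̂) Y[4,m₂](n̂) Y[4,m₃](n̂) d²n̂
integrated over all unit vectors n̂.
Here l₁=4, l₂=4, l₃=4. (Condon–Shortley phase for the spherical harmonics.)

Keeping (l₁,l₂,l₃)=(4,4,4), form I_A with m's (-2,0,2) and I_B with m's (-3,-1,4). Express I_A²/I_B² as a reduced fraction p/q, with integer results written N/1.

Shared (l₁,l₂,l₃)=(4,4,4): N and (l;000)² cancel in I_A²/I_B².
A: Δ = 4!·4!·4!/13! = 1/450450; Racah Σ t=2..4: t=2:+1/384 t=3:−1/216 t=4:+1/2304 = -11/6912; ⇒ 3j(4 4 4; -2 0 2)² = 11/1638, sgn -1
B: Δ = 4!·4!·4!/13! = 1/450450; Racah Σ t=3..3: t=3:−1/3456 = -1/3456; ⇒ 3j(4 4 4; -3 -1 4)² = 35/1287, sgn -1
I_A²/I_B² = (11/1638)/(35/1287) = 121/490

121/490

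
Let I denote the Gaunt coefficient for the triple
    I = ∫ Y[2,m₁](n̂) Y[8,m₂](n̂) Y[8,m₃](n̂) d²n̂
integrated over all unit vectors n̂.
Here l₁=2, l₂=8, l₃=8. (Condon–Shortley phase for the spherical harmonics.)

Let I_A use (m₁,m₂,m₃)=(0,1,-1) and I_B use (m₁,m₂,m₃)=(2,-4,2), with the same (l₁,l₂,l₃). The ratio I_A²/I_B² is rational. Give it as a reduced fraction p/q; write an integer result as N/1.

529/660

l's match ⇒ only the (l;m) 3-j factors differ between A and B.
A: triangle coeff Δ(2,8,8) = 1/348840; Σ_t [0,2]: t=0:+1/174182400 t=1:−1/29030400 t=2:+1/101606400 = -23/1219276800; (3j)²=529/38760 [(2 8 8; 0 1 -1)], sign=+1
B: triangle coeff Δ(2,8,8) = 1/348840; Σ_t [0,0]: t=0:+1/348364800 = 1/348364800; (3j)²=11/646 [(2 8 8; 2 -4 2)], sign=+1
I_A²/I_B² = (529/38760)/(11/646) = 529/660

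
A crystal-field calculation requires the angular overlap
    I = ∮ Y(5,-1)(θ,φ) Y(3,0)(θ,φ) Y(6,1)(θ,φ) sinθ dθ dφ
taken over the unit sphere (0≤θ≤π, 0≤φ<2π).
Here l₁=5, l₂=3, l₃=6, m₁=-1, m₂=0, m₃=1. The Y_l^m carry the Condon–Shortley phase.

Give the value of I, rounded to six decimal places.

-0.123080

Rules hold: Σm=0, L=14 even, 2≤6≤8.
N = 11·7·13 = 1001
Δ = 2!·8!·4!/15! = 1/675675
Racah Σ t=0..2: t=0:+1/8640 t=1:−1/2304 t=2:+1/8640 = -7/34560
⇒ 3j(5 3 6; 0 0 0)² = 7/429, sgn -1
Racah Σ t=0..2: t=0:+1/17280 t=1:−1/2880 t=2:+1/6912 = -1/6912
⇒ 3j(5 3 6; -1 0 1)² = 5/429, sgn +1
4πI² = N·(3j₀)²·(3jₘ)² = 245/1287
I = -1·√(0.190365/4π) = -0.12308038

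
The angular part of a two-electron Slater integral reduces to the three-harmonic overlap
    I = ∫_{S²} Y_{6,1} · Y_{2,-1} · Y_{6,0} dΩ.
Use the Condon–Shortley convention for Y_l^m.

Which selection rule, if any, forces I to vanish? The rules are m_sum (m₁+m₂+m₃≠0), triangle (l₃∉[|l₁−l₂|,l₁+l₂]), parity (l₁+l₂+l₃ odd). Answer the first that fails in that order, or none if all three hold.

none

m₁+m₂+m₃ = 1 − 1 + 0 = 0  ✓
triangle: |6−2|=4 ≤ l₃=6 ≤ 6+2=8  ✓
parity: l₁+l₂+l₃ = 14 is even  ✓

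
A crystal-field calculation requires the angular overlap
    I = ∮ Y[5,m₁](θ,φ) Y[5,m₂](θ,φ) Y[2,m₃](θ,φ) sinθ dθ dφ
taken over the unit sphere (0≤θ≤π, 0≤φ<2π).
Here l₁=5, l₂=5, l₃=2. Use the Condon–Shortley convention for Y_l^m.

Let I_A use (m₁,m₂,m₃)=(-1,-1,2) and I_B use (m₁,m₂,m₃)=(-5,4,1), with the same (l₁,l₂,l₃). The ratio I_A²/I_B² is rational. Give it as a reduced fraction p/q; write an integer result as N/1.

10/9

l's match ⇒ only the (l;m) 3-j factors differ between A and B.
A: triangle coeff Δ(5,5,2) = 1/38610; Σ_t [4,4]: t=4:+1/2304 = 1/2304; (3j)²=5/143 [(5 5 2; -1 -1 2)], sign=+1
B: triangle coeff Δ(5,5,2) = 1/38610; Σ_t [8,8]: t=8:+1/80640 = 1/80640; (3j)²=9/286 [(5 5 2; -5 4 1)], sign=-1
I_A²/I_B² = (5/143)/(9/286) = 10/9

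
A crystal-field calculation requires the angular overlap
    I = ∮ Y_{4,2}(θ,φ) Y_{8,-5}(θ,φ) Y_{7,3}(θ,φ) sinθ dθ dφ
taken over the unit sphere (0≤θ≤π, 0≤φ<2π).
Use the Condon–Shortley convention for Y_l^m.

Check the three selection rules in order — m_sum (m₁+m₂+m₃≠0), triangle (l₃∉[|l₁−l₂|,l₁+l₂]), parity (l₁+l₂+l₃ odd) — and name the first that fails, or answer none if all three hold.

Σmᵢ = 0  ✓
l₃∈[|l₁−l₂|,l₁+l₂]=[4,12], have l₃=7  ✓
Σlᵢ = 19 ⇒ odd  ✗

parity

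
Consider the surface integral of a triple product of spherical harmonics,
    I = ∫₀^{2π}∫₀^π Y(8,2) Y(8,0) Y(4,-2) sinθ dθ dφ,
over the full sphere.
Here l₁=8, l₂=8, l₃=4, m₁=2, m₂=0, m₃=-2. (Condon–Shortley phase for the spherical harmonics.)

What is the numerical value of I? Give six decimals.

Rules hold: Σm=0, L=20 even, 0≤4≤16.
N = 17·17·9 = 2601
Δ = 12!·4!·4!/21! = 1/185175900
Racah Σ t=4..8: t=4:+1/557383680 t=5:−1/21772800 t=6:+1/8294400 t=7:−1/21772800 t=8:+1/557383680 = 1/30965760
⇒ 3j(8 8 4; 0 0 0)² = 36/4199, sgn +1
Racah Σ t=4..6: t=4:+1/92897280 t=5:−1/21772800 t=6:+1/49766400 = -1/66355200
⇒ 3j(8 8 4; 2 0 -2)² = 63/8398, sgn -1
4πI² = N·(3j₀)²·(3jₘ)² = 10206/61009
I = -1·√(0.167287/4π) = -0.11537877

-0.115379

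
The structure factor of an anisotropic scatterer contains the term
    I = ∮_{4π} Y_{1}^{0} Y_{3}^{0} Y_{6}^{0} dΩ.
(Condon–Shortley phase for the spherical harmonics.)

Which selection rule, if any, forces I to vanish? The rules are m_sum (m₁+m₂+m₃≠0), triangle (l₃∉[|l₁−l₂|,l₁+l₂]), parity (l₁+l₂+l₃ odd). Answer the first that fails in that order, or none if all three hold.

m₁+m₂+m₃ = 0 + 0 + 0 = 0  ✓
triangle: |1−3|=2 ≤ l₃=6 ≤ 1+3=4  ✗
parity: l₁+l₂+l₃ = 10 is even

triangle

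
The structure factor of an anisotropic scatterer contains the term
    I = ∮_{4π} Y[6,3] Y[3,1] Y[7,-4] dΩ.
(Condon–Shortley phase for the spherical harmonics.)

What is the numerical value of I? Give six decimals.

m-sum 0 ✓  L=16 even ✓  3≤7≤9 ✓
Π(2lᵢ+1) = 13×7×15 = 1365
triangle coeff Δ(6,3,7) = 1/2042040
Σ_t [0,2]: t=0:+1/207360 t=1:−1/57600 t=2:+1/207360 = -1/129600
(3j)²=168/12155 [(6 3 7; 0 0 0)], sign=+1
Σ_t [0,2]: t=0:+1/1451520 t=1:−1/483840 t=2:+1/2903040 = -1/967680
(3j)²=81/6188 [(6 3 7; 3 1 -4)], sign=+1
⇒ 4πI² = 10206/41327
I = (+1)√(10206/41327/(4π)) = 0.14018641

0.140186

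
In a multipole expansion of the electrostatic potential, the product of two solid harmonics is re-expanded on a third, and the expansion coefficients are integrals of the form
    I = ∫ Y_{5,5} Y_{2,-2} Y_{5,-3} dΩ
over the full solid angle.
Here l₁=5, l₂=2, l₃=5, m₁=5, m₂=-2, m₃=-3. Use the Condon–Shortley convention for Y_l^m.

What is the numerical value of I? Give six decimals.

0.088588

m-sum 0 ✓  L=12 even ✓  3≤5≤7 ✓
Π(2lᵢ+1) = 11×5×11 = 605
triangle coeff Δ(5,2,5) = 1/38610
Σ_t [0,2]: t=0:+1/2880 t=1:−1/576 t=2:+1/2880 = -1/960
(3j)²=10/429 [(5 2 5; 0 0 0)], sign=+1
Σ_t [0,0]: t=0:+1/161280 = 1/161280
(3j)²=1/143 [(5 2 5; 5 -2 -3)], sign=+1
⇒ 4πI² = 50/507
I = (+1)√(50/507/(4π)) = 0.08858824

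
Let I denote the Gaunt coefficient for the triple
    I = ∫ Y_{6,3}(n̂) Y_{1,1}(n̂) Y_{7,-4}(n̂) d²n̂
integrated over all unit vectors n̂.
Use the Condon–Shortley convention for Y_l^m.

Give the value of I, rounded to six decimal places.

Checks pass: Σm=0; 14 even; l₃=7∈[5,7].
(2·6+1)(2·1+1)(2·7+1) = 585
Δ: 0! 12! 2! / 15! → 1/1365
sum: t=0:+1/518400 = 1/518400
3j²(6 1 7; 0 0 0) = Δ·Π!·Σ² = 7/195  (sign -1)
sum: t=0:+1/4354560 = 1/4354560
3j²(6 1 7; 3 1 -4) = Δ·Π!·Σ² = 11/273  (sign -1)
combine: 4πI² = 585·7/195·11/273 = 11/13
take √, sign +1: I = 0.25948947

0.259489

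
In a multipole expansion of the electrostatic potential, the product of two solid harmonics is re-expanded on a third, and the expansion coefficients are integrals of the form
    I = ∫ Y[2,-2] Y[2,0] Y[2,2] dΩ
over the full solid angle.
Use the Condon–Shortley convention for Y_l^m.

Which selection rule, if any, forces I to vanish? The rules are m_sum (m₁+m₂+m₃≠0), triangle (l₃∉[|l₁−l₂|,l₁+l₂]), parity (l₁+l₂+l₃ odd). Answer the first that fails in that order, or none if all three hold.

none

m₁+m₂+m₃ = -2 + 0 + 2 = 0  ✓
triangle: |2−2|=0 ≤ l₃=2 ≤ 2+2=4  ✓
parity: l₁+l₂+l₃ = 6 is even  ✓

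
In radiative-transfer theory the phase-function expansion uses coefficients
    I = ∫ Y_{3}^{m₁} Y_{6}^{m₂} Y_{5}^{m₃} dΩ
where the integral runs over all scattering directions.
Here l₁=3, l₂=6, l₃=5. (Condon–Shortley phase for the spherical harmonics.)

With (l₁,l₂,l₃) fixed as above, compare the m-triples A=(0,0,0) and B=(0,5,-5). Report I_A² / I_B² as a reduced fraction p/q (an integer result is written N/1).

Shared (l₁,l₂,l₃)=(3,6,5): N and (l;000)² cancel in I_A²/I_B².
A: Δ = 4!·2!·8!/15! = 1/675675; Racah Σ t=1..3: t=1:−1/8640 t=2:+1/2304 t=3:−1/8640 = 7/34560; ⇒ 3j(3 6 5; 0 0 0)² = 7/429, sgn -1
B: Δ = 4!·2!·8!/15! = 1/675675; Racah Σ t=3..3: t=3:−1/483840 = -1/483840; ⇒ 3j(3 6 5; 0 5 -5)² = 3/91, sgn -1
I_A²/I_B² = (7/429)/(3/91) = 49/99

49/99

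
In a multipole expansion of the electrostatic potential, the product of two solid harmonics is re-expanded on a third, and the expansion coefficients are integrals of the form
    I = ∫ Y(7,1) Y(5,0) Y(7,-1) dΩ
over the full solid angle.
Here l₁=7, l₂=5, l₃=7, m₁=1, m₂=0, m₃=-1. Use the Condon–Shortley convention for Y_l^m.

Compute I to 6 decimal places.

Σlᵢ=19 odd — θ-integrand is odd under cosθ→−cosθ; I=0

0.000000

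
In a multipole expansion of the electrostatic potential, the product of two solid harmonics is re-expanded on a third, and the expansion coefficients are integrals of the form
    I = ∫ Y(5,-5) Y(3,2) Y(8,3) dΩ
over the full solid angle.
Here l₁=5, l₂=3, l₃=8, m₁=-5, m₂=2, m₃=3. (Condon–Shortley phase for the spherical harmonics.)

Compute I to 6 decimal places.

Rules hold: Σm=0, L=16 even, 2≤8≤8.
N = 11·7·17 = 1309
Δ = 0!·10!·6!/17! = 1/136136
Racah Σ t=0..0: t=0:+1/518400 = 1/518400
⇒ 3j(5 3 8; 0 0 0)² = 56/2431, sgn +1
Racah Σ t=0..0: t=0:+1/435456000 = 1/435456000
⇒ 3j(5 3 8; -5 2 3)² = 1/12376, sgn -1
4πI² = N·(3j₀)²·(3jₘ)² = 7/2873
I = -1·√(0.00243648/4π) = -0.01392439

-0.013924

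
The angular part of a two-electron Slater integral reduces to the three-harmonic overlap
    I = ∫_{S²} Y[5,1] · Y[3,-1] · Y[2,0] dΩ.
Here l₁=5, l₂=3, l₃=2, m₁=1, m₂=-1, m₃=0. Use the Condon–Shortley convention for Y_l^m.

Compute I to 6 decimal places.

Checks pass: Σm=0; 10 even; l₃=2∈[2,8].
(2·5+1)(2·3+1)(2·2+1) = 385
Δ: 6! 4! 0! / 11! → 1/2310
sum: t=3:−1/144 = -1/144
3j²(5 3 2; 0 0 0) = Δ·Π!·Σ² = 10/231  (sign -1)
sum: t=2:+1/192 = 1/192
3j²(5 3 2; 1 -1 0) = Δ·Π!·Σ² = 3/77  (sign +1)
combine: 4πI² = 385·10/231·3/77 = 50/77
take √, sign -1: I = -0.22731846

-0.227318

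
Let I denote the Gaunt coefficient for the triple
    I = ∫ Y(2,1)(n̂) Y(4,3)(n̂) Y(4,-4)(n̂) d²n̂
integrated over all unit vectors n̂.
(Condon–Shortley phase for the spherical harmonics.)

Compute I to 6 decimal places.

0.198645

Checks pass: Σm=0; 10 even; l₃=4∈[2,6].
(2·2+1)(2·4+1)(2·4+1) = 405
Δ: 2! 2! 6! / 11! → 1/13860
sum: t=0:+1/192 t=1:−1/36 t=2:+1/192 = -5/288
3j²(2 4 4; 0 0 0) = Δ·Π!·Σ² = 20/693  (sign -1)
sum: t=1:−1/1440 = -1/1440
3j²(2 4 4; 1 3 -4) = Δ·Π!·Σ² = 7/165  (sign -1)
combine: 4πI² = 405·20/693·7/165 = 60/121
take √, sign +1: I = 0.19864517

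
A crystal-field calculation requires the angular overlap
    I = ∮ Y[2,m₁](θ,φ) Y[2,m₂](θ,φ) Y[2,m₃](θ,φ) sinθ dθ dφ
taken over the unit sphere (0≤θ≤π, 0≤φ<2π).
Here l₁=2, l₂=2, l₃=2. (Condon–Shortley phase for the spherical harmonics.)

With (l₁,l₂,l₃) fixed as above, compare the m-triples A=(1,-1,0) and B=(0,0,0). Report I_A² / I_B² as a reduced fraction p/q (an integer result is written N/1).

l's match ⇒ only the (l;m) 3-j factors differ between A and B.
A: triangle coeff Δ(2,2,2) = 1/630; Σ_t [0,1]: t=0:+1/2 t=1:−1/4 = 1/4; (3j)²=1/70 [(2 2 2; 1 -1 0)], sign=+1
B: triangle coeff Δ(2,2,2) = 1/630; Σ_t [0,2]: t=0:+1/8 t=1:−1/1 t=2:+1/8 = -3/4; (3j)²=2/35 [(2 2 2; 0 0 0)], sign=-1
I_A²/I_B² = (1/70)/(2/35) = 1/4

1/4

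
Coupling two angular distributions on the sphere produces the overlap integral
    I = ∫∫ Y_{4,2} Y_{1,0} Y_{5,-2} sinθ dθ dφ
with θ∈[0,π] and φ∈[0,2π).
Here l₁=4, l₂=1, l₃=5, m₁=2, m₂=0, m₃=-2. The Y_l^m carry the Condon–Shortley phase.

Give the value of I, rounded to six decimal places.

m-sum 0 ✓  L=10 even ✓  3≤5≤5 ✓
Π(2lᵢ+1) = 9×3×11 = 297
triangle coeff Δ(4,1,5) = 1/495
Σ_t [0,0]: t=0:+1/576 = 1/576
(3j)²=5/99 [(4 1 5; 0 0 0)], sign=-1
Σ_t [0,0]: t=0:+1/1440 = 1/1440
(3j)²=7/165 [(4 1 5; 2 0 -2)], sign=-1
⇒ 4πI² = 7/11
I = (+1)√(7/11/(4π)) = 0.22503380

0.225034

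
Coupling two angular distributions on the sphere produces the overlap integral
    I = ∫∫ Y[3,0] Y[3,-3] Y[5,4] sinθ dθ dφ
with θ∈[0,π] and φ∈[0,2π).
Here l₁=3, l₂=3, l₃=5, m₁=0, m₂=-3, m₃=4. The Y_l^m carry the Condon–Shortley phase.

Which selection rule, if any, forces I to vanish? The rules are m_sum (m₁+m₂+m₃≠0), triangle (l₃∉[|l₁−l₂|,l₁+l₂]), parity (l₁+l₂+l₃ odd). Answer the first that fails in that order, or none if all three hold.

Σmᵢ = 1  ✗
l₃∈[|l₁−l₂|,l₁+l₂]=[0,6], have l₃=5
Σlᵢ = 11 ⇒ odd

m_sum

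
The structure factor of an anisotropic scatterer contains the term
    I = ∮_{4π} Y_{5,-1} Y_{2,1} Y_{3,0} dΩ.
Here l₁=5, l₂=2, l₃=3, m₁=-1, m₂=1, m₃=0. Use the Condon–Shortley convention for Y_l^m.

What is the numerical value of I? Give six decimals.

m-sum 0 ✓  L=10 even ✓  3≤3≤7 ✓
Π(2lᵢ+1) = 11×5×7 = 385
triangle coeff Δ(5,2,3) = 1/2310
Σ_t [2,2]: t=2:+1/144 = 1/144
(3j)²=10/231 [(5 2 3; 0 0 0)], sign=-1
Σ_t [3,3]: t=3:−1/216 = -1/216
(3j)²=8/231 [(5 2 3; -1 1 0)], sign=+1
⇒ 4πI² = 400/693
I = (-1)√(400/693/(4π)) = -0.21431790

-0.214318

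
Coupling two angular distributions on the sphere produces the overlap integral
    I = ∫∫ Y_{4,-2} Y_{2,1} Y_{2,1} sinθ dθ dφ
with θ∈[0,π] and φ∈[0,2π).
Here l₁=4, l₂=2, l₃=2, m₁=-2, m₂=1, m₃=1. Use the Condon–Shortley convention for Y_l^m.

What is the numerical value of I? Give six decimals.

0.254875

m-sum 0 ✓  L=8 even ✓  2≤2≤6 ✓
Π(2lᵢ+1) = 9×5×5 = 225
triangle coeff Δ(4,2,2) = 1/630
Σ_t [2,2]: t=2:+1/16 = 1/16
(3j)²=2/35 [(4 2 2; 0 0 0)], sign=+1
Σ_t [3,3]: t=3:−1/36 = -1/36
(3j)²=4/63 [(4 2 2; -2 1 1)], sign=+1
⇒ 4πI² = 40/49
I = (+1)√(40/49/(4π)) = 0.25487487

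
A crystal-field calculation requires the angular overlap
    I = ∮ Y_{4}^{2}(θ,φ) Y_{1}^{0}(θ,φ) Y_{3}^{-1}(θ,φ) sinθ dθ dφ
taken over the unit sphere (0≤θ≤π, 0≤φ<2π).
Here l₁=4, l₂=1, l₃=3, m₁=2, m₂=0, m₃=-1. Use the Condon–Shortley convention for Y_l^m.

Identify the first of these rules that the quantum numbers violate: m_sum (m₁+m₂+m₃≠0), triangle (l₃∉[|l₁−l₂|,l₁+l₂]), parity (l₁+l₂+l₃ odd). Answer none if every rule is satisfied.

m_sum

Σmᵢ = 1  ✗
l₃∈[|l₁−l₂|,l₁+l₂]=[3,5], have l₃=3
Σlᵢ = 8 ⇒ even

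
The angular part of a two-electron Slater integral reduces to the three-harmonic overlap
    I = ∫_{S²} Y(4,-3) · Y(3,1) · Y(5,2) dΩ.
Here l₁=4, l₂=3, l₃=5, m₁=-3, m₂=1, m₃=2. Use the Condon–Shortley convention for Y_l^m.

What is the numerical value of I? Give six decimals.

-0.171363

m-sum 0 ✓  L=12 even ✓  1≤5≤7 ✓
Π(2lᵢ+1) = 9×7×11 = 693
triangle coeff Δ(4,3,5) = 1/180180
Σ_t [0,2]: t=0:+1/576 t=1:−1/144 t=2:+1/576 = -1/288
(3j)²=20/1001 [(4 3 5; 0 0 0)], sign=+1
Σ_t [1,2]: t=1:−1/4320 t=2:+1/960 = 7/8640
(3j)²=343/12870 [(4 3 5; -3 1 2)], sign=-1
⇒ 4πI² = 686/1859
I = (-1)√(686/1859/(4π)) = -0.17136315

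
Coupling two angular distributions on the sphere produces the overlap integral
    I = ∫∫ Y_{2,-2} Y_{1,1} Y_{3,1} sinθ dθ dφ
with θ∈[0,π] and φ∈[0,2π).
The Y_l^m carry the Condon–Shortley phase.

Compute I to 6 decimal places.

m-sum 0 ✓  L=6 even ✓  1≤3≤3 ✓
Π(2lᵢ+1) = 5×3×7 = 105
triangle coeff Δ(2,1,3) = 1/105
Σ_t [0,0]: t=0:+1/4 = 1/4
(3j)²=3/35 [(2 1 3; 0 0 0)], sign=-1
Σ_t [0,0]: t=0:+1/48 = 1/48
(3j)²=1/105 [(2 1 3; -2 1 1)], sign=+1
⇒ 4πI² = 3/35
I = (-1)√(3/35/(4π)) = -0.08258890

-0.082589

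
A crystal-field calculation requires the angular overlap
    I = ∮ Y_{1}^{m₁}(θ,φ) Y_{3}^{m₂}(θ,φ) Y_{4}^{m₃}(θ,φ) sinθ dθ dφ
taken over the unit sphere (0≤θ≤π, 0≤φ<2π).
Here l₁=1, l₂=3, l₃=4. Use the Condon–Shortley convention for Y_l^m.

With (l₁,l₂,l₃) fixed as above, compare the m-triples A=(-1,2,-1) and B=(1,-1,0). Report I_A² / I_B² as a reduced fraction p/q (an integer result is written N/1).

Shared (l₁,l₂,l₃)=(1,3,4): N and (l;000)² cancel in I_A²/I_B².
A: Δ = 0!·2!·6!/9! = 1/252; Racah Σ t=0..0: t=0:+1/240 = 1/240; ⇒ 3j(1 3 4; -1 2 -1)² = 1/84, sgn -1
B: Δ = 0!·2!·6!/9! = 1/252; Racah Σ t=0..0: t=0:+1/96 = 1/96; ⇒ 3j(1 3 4; 1 -1 0)² = 1/42, sgn +1
I_A²/I_B² = (1/84)/(1/42) = 1/2

1/2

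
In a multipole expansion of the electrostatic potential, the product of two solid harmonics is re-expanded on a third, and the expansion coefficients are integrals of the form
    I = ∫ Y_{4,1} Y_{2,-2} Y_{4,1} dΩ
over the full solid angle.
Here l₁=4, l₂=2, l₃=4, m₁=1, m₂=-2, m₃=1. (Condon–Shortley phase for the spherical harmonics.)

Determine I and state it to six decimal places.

m-sum 0 ✓  L=10 even ✓  2≤4≤6 ✓
Π(2lᵢ+1) = 9×5×9 = 405
triangle coeff Δ(4,2,4) = 1/13860
Σ_t [0,2]: t=0:+1/192 t=1:−1/36 t=2:+1/192 = -5/288
(3j)²=20/693 [(4 2 4; 0 0 0)], sign=-1
Σ_t [0,0]: t=0:+1/144 = 1/144
(3j)²=10/231 [(4 2 4; 1 -2 1)], sign=-1
⇒ 4πI² = 3000/5929
I = (+1)√(3000/5929/(4π)) = 0.20066192

0.200662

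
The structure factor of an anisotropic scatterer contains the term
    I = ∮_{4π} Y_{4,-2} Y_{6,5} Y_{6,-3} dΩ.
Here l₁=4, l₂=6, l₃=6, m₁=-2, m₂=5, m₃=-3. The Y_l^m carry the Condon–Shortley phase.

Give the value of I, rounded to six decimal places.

-0.147064

Rules hold: Σm=0, L=16 even, 2≤6≤10.
N = 9·13·13 = 1521
Δ = 4!·4!·8!/17! = 1/15315300
Racah Σ t=0..4: t=0:+1/829440 t=1:−1/25920 t=2:+1/9216 t=3:−1/25920 t=4:+1/829440 = 7/207360
⇒ 3j(4 6 6; 0 0 0)² = 28/2431, sgn +1
Racah Σ t=3..4: t=3:−1/1451520 t=4:+1/483840 = 1/725760
⇒ 3j(4 6 6; -2 5 -3)² = 24/1547, sgn -1
4πI² = N·(3j₀)²·(3jₘ)² = 864/3179
I = -1·√(0.271784/4π) = -0.14706410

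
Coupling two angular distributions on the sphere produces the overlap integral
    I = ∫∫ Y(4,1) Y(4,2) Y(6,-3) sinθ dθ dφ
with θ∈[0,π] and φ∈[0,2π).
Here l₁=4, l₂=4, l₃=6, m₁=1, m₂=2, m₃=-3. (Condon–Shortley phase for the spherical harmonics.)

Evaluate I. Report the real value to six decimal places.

Rules hold: Σm=0, L=14 even, 0≤6≤8.
N = 9·9·13 = 1053
Δ = 2!·6!·6!/15! = 1/1261260
Racah Σ t=0..2: t=0:+1/4608 t=1:−1/1296 t=2:+1/4608 = -7/20736
⇒ 3j(4 4 6; 0 0 0)² = 20/1287, sgn -1
Racah Σ t=0..2: t=0:+1/51840 t=1:−1/5760 t=2:+1/11520 = -7/103680
⇒ 3j(4 4 6; 1 2 -3)² = 7/858, sgn +1
4πI² = N·(3j₀)²·(3jₘ)² = 210/1573
I = -1·√(0.133503/4π) = -0.10307192

-0.103072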